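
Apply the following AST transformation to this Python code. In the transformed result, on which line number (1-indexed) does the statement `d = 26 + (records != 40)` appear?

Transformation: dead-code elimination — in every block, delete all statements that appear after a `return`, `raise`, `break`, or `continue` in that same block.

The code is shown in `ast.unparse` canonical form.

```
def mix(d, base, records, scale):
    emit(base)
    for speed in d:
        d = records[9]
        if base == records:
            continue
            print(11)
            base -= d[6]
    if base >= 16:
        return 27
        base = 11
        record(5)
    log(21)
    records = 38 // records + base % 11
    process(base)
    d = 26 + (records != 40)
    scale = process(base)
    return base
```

Transformed code:
def mix(d, base, records, scale):
    emit(base)
    for speed in d:
        d = records[9]
        if base == records:
            continue
    if base >= 16:
        return 27
    log(21)
    records = 38 // records + base % 11
    process(base)
    d = 26 + (records != 40)
    scale = process(base)
    return base

12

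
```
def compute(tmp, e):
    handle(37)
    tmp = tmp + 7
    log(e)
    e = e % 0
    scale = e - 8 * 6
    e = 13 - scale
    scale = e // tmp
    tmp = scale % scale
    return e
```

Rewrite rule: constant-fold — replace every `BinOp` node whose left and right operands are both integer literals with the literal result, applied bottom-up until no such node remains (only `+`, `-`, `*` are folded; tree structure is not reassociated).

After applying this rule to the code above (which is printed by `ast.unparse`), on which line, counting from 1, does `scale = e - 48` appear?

6

Transformed code:
def compute(tmp, e):
    handle(37)
    tmp = tmp + 7
    log(e)
    e = e % 0
    scale = e - 48
    e = 13 - scale
    scale = e // tmp
    tmp = scale % scale
    return e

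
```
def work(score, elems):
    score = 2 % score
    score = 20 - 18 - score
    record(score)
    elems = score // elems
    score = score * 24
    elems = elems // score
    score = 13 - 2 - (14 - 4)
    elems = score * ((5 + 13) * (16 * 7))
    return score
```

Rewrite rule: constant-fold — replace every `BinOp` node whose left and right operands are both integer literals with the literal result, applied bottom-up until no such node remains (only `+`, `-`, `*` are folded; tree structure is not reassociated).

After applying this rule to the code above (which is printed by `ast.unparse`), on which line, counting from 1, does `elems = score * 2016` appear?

Transformed code:
def work(score, elems):
    score = 2 % score
    score = 2 - score
    record(score)
    elems = score // elems
    score = score * 24
    elems = elems // score
    score = 1
    elems = score * 2016
    return score

9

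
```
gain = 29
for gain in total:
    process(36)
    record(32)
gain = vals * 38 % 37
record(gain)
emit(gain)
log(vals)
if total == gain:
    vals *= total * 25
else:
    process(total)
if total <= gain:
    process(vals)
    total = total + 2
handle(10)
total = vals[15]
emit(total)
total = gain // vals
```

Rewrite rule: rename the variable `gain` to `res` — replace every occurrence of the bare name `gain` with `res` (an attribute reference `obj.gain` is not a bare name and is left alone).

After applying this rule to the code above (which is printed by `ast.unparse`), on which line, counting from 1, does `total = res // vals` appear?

Transformed code:
res = 29
for res in total:
    process(36)
    record(32)
res = vals * 38 % 37
record(res)
emit(res)
log(vals)
if total == res:
    vals *= total * 25
else:
    process(total)
if total <= res:
    process(vals)
    total = total + 2
handle(10)
total = vals[15]
emit(total)
total = res // vals

19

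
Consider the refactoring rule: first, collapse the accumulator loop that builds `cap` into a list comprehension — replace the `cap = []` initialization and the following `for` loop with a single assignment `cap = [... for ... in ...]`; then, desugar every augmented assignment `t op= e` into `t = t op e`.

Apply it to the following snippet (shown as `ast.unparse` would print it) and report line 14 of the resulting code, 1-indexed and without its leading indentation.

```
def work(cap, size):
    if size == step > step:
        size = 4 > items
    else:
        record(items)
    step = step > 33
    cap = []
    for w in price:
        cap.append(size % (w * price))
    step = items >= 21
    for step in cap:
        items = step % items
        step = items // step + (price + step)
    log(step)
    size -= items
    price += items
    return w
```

Transformed code:
def work(cap, size):
    if size == step > step:
        size = 4 > items
    else:
        record(items)
    step = step > 33
    cap = [size % (w * price) for w in price]
    step = items >= 21
    for step in cap:
        items = step % items
        step = items // step + (price + step)
    log(step)
    size = size - items
    price = price + items
    return w

price = price + items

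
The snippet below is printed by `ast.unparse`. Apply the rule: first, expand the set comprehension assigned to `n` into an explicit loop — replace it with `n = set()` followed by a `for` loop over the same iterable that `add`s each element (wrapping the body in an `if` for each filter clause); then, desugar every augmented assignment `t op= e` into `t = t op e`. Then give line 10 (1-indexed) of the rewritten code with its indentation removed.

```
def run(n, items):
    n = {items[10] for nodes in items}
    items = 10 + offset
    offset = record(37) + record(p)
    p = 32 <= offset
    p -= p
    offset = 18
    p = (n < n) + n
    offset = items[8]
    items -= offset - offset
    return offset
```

p = (n < n) + n

Transformed code:
def run(n, items):
    n = set()
    for nodes in items:
        n.add(items[10])
    items = 10 + offset
    offset = record(37) + record(p)
    p = 32 <= offset
    p = p - p
    offset = 18
    p = (n < n) + n
    offset = items[8]
    items = items - (offset - offset)
    return offset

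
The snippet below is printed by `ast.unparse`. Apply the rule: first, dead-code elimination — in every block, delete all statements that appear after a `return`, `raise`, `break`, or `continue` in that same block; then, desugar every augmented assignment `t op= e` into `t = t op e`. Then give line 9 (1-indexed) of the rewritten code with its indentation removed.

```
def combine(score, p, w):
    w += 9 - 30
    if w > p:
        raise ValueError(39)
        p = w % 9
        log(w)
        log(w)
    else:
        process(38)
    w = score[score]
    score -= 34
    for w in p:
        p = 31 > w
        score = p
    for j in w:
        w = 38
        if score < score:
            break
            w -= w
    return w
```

for w in p:

Transformed code:
def combine(score, p, w):
    w = w + (9 - 30)
    if w > p:
        raise ValueError(39)
    else:
        process(38)
    w = score[score]
    score = score - 34
    for w in p:
        p = 31 > w
        score = p
    for j in w:
        w = 38
        if score < score:
            break
    return w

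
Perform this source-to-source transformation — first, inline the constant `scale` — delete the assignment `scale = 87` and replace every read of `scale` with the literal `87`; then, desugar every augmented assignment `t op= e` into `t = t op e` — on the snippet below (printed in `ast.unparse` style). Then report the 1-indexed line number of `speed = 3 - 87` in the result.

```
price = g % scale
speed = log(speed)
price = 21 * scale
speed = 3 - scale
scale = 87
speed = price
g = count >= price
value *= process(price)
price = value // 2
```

4

Transformed code:
price = g % 87
speed = log(speed)
price = 21 * 87
speed = 3 - 87
speed = price
g = count >= price
value = value * process(price)
price = value // 2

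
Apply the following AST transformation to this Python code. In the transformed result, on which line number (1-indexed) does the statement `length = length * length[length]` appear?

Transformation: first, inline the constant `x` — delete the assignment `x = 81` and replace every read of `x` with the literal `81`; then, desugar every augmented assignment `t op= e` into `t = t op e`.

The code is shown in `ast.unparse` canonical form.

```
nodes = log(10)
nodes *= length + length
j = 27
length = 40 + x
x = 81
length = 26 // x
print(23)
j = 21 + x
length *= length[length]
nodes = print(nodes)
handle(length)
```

Transformed code:
nodes = log(10)
nodes = nodes * (length + length)
j = 27
length = 40 + 81
length = 26 // 81
print(23)
j = 21 + 81
length = length * length[length]
nodes = print(nodes)
handle(length)

8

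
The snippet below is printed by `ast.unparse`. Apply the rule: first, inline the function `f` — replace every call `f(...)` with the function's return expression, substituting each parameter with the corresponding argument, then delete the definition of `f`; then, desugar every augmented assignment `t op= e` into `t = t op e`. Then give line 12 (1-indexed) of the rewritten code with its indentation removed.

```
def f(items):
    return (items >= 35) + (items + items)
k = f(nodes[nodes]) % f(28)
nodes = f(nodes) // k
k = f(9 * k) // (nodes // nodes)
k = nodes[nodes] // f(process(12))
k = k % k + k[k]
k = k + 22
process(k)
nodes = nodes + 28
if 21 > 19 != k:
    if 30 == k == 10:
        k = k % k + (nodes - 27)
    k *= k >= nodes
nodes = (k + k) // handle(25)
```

Transformed code:
k = ((nodes[nodes] >= 35) + (nodes[nodes] + nodes[nodes])) % ((28 >= 35) + (28 + 28))
nodes = ((nodes >= 35) + (nodes + nodes)) // k
k = ((9 * k >= 35) + (9 * k + 9 * k)) // (nodes // nodes)
k = nodes[nodes] // ((process(12) >= 35) + (process(12) + process(12)))
k = k % k + k[k]
k = k + 22
process(k)
nodes = nodes + 28
if 21 > 19 != k:
    if 30 == k == 10:
        k = k % k + (nodes - 27)
    k = k * (k >= nodes)
nodes = (k + k) // handle(25)

k = k * (k >= nodes)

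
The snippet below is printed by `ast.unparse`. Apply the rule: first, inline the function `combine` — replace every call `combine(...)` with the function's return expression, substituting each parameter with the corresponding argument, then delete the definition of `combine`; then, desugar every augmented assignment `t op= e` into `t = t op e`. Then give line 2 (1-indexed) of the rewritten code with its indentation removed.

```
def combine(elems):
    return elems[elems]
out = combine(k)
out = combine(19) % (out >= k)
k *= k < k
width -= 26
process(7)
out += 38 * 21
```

out = 19[19] % (out >= k)

Transformed code:
out = k[k]
out = 19[19] % (out >= k)
k = k * (k < k)
width = width - 26
process(7)
out = out + 38 * 21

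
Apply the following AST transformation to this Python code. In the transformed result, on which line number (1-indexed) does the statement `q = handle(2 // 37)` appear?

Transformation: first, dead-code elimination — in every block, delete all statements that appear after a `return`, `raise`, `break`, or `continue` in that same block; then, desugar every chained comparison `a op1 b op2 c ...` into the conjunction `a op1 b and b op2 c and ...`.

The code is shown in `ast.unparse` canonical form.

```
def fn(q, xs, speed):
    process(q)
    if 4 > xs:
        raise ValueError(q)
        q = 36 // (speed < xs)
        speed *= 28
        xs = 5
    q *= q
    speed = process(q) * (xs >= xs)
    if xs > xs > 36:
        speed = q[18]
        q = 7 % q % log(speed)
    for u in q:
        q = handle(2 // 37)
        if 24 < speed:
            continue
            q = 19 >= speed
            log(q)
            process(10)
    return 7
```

11

Transformed code:
def fn(q, xs, speed):
    process(q)
    if 4 > xs:
        raise ValueError(q)
    q *= q
    speed = process(q) * (xs >= xs)
    if xs > xs and xs > 36:
        speed = q[18]
        q = 7 % q % log(speed)
    for u in q:
        q = handle(2 // 37)
        if 24 < speed:
            continue
    return 7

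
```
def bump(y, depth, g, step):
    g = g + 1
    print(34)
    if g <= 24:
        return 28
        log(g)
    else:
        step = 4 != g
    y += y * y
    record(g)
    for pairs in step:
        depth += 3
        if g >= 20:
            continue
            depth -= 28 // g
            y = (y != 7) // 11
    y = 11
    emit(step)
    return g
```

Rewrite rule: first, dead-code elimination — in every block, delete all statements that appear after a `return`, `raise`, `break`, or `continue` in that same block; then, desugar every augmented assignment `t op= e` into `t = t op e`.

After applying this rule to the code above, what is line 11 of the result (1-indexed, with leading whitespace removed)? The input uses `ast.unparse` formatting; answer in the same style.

depth = depth + 3

Transformed code:
def bump(y, depth, g, step):
    g = g + 1
    print(34)
    if g <= 24:
        return 28
    else:
        step = 4 != g
    y = y + y * y
    record(g)
    for pairs in step:
        depth = depth + 3
        if g >= 20:
            continue
    y = 11
    emit(step)
    return g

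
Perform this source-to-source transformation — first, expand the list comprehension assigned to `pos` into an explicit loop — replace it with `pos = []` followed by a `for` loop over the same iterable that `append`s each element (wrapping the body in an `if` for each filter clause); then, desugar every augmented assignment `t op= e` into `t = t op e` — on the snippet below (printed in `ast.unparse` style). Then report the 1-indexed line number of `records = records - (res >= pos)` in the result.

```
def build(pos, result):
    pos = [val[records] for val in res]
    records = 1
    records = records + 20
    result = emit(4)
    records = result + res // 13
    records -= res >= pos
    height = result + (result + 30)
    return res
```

Transformed code:
def build(pos, result):
    pos = []
    for val in res:
        pos.append(val[records])
    records = 1
    records = records + 20
    result = emit(4)
    records = result + res // 13
    records = records - (res >= pos)
    height = result + (result + 30)
    return res

9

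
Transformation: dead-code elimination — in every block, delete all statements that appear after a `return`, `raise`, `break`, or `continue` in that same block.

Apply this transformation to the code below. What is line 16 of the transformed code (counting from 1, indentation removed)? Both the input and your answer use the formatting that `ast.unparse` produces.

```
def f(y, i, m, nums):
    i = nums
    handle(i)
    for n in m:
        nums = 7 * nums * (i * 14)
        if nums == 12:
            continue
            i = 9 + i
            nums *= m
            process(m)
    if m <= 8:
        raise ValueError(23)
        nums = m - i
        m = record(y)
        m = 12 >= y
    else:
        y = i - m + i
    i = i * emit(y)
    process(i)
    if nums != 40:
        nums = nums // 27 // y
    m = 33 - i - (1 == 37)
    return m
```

m = 33 - i - (1 == 37)

Transformed code:
def f(y, i, m, nums):
    i = nums
    handle(i)
    for n in m:
        nums = 7 * nums * (i * 14)
        if nums == 12:
            continue
    if m <= 8:
        raise ValueError(23)
    else:
        y = i - m + i
    i = i * emit(y)
    process(i)
    if nums != 40:
        nums = nums // 27 // y
    m = 33 - i - (1 == 37)
    return m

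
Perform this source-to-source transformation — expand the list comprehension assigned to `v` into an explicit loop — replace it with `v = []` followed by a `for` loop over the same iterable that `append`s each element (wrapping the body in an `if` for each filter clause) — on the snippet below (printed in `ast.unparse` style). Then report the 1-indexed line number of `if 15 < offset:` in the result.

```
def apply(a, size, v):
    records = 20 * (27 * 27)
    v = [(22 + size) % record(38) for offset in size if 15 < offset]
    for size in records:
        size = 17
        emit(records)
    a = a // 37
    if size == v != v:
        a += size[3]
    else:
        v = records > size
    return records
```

5

Transformed code:
def apply(a, size, v):
    records = 20 * (27 * 27)
    v = []
    for offset in size:
        if 15 < offset:
            v.append((22 + size) % record(38))
    for size in records:
        size = 17
        emit(records)
    a = a // 37
    if size == v != v:
        a += size[3]
    else:
        v = records > size
    return records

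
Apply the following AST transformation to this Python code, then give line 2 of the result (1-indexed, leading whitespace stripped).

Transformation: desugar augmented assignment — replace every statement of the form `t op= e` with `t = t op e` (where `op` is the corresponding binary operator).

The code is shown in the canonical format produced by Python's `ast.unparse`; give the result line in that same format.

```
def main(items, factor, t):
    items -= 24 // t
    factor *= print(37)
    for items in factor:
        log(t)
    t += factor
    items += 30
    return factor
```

items = items - 24 // t

Transformed code:
def main(items, factor, t):
    items = items - 24 // t
    factor = factor * print(37)
    for items in factor:
        log(t)
    t = t + factor
    items = items + 30
    return factor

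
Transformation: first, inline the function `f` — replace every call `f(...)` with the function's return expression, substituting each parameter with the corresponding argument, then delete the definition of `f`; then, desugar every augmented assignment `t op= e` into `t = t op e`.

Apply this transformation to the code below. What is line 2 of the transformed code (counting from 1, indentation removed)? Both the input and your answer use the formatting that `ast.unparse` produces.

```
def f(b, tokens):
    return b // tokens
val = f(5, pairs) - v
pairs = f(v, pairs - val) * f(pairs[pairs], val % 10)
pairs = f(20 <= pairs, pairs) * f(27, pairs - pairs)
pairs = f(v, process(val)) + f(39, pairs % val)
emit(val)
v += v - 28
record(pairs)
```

Transformed code:
val = 5 // pairs - v
pairs = v // (pairs - val) * (pairs[pairs] // (val % 10))
pairs = (20 <= pairs) // pairs * (27 // (pairs - pairs))
pairs = v // process(val) + 39 // (pairs % val)
emit(val)
v = v + (v - 28)
record(pairs)

pairs = v // (pairs - val) * (pairs[pairs] // (val % 10))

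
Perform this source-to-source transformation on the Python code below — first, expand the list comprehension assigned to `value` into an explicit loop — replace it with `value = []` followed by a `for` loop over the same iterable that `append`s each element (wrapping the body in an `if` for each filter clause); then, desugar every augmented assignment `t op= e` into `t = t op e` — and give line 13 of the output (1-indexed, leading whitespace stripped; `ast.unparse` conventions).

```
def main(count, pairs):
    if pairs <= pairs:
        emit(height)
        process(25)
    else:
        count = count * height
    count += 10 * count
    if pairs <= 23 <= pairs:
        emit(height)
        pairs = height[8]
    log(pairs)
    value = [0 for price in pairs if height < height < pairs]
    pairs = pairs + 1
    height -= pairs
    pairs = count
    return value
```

Transformed code:
def main(count, pairs):
    if pairs <= pairs:
        emit(height)
        process(25)
    else:
        count = count * height
    count = count + 10 * count
    if pairs <= 23 <= pairs:
        emit(height)
        pairs = height[8]
    log(pairs)
    value = []
    for price in pairs:
        if height < height < pairs:
            value.append(0)
    pairs = pairs + 1
    height = height - pairs
    pairs = count
    return value

for price in pairs:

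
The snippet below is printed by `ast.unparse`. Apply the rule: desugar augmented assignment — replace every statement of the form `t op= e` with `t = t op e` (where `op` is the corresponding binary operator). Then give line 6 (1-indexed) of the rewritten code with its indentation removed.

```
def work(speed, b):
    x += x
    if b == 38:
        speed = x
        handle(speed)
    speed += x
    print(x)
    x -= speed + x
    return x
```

speed = speed + x

Transformed code:
def work(speed, b):
    x = x + x
    if b == 38:
        speed = x
        handle(speed)
    speed = speed + x
    print(x)
    x = x - (speed + x)
    return x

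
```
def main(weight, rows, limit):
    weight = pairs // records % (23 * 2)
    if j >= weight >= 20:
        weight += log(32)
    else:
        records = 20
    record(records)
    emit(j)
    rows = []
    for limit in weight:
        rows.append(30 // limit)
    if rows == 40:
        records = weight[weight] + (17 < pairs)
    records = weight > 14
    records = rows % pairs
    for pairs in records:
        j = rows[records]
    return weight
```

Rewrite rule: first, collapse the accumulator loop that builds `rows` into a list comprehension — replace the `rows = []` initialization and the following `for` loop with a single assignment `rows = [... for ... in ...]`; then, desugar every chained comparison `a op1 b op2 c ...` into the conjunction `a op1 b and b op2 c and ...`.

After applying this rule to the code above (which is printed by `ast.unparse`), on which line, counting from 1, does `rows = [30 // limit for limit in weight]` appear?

Transformed code:
def main(weight, rows, limit):
    weight = pairs // records % (23 * 2)
    if j >= weight and weight >= 20:
        weight += log(32)
    else:
        records = 20
    record(records)
    emit(j)
    rows = [30 // limit for limit in weight]
    if rows == 40:
        records = weight[weight] + (17 < pairs)
    records = weight > 14
    records = rows % pairs
    for pairs in records:
        j = rows[records]
    return weight

9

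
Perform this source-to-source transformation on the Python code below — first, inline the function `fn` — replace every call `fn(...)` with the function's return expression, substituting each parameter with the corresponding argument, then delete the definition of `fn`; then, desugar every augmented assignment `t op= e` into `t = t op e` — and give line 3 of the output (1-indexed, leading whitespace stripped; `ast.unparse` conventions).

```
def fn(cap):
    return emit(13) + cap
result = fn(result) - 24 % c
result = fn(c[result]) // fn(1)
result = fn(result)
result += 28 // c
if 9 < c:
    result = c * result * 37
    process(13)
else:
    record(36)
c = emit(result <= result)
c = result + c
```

Transformed code:
result = emit(13) + result - 24 % c
result = (emit(13) + c[result]) // (emit(13) + 1)
result = emit(13) + result
result = result + 28 // c
if 9 < c:
    result = c * result * 37
    process(13)
else:
    record(36)
c = emit(result <= result)
c = result + c

result = emit(13) + result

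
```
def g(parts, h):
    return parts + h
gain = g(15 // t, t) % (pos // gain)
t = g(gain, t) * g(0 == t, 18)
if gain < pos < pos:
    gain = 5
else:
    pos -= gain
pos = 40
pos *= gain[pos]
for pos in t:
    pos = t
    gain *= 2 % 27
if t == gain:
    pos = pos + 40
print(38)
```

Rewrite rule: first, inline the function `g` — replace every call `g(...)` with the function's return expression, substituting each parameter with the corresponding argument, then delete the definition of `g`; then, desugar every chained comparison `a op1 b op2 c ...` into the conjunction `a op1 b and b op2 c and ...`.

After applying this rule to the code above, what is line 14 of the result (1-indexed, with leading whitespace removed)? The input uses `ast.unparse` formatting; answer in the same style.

print(38)

Transformed code:
gain = (15 // t + t) % (pos // gain)
t = (gain + t) * ((0 == t) + 18)
if gain < pos and pos < pos:
    gain = 5
else:
    pos -= gain
pos = 40
pos *= gain[pos]
for pos in t:
    pos = t
    gain *= 2 % 27
if t == gain:
    pos = pos + 40
print(38)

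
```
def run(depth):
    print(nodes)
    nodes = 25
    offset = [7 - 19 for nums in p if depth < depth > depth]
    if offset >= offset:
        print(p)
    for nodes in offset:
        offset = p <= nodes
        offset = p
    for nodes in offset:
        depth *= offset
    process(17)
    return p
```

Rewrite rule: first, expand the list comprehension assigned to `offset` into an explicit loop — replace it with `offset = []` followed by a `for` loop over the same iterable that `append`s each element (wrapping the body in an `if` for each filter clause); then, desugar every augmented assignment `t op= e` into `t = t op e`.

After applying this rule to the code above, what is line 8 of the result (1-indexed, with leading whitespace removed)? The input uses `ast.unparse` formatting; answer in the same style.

Transformed code:
def run(depth):
    print(nodes)
    nodes = 25
    offset = []
    for nums in p:
        if depth < depth > depth:
            offset.append(7 - 19)
    if offset >= offset:
        print(p)
    for nodes in offset:
        offset = p <= nodes
        offset = p
    for nodes in offset:
        depth = depth * offset
    process(17)
    return p

if offset >= offset:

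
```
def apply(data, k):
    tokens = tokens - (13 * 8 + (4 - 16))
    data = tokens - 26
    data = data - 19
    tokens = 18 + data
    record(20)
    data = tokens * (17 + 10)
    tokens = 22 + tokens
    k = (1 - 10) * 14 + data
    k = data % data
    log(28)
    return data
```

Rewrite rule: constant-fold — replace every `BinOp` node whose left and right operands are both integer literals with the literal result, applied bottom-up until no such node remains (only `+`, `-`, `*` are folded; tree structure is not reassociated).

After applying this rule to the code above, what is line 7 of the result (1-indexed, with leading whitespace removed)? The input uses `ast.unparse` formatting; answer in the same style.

Transformed code:
def apply(data, k):
    tokens = tokens - 92
    data = tokens - 26
    data = data - 19
    tokens = 18 + data
    record(20)
    data = tokens * 27
    tokens = 22 + tokens
    k = -126 + data
    k = data % data
    log(28)
    return data

data = tokens * 27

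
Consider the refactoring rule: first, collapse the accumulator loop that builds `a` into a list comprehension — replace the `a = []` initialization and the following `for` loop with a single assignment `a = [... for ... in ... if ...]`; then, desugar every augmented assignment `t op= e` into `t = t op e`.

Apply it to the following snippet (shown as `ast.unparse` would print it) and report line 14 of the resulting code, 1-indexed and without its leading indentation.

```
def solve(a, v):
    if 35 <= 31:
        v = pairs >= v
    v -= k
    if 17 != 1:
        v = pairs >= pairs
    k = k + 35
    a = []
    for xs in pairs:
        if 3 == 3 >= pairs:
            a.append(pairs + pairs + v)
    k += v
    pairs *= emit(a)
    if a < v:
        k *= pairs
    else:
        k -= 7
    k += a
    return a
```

Transformed code:
def solve(a, v):
    if 35 <= 31:
        v = pairs >= v
    v = v - k
    if 17 != 1:
        v = pairs >= pairs
    k = k + 35
    a = [pairs + pairs + v for xs in pairs if 3 == 3 >= pairs]
    k = k + v
    pairs = pairs * emit(a)
    if a < v:
        k = k * pairs
    else:
        k = k - 7
    k = k + a
    return a

k = k - 7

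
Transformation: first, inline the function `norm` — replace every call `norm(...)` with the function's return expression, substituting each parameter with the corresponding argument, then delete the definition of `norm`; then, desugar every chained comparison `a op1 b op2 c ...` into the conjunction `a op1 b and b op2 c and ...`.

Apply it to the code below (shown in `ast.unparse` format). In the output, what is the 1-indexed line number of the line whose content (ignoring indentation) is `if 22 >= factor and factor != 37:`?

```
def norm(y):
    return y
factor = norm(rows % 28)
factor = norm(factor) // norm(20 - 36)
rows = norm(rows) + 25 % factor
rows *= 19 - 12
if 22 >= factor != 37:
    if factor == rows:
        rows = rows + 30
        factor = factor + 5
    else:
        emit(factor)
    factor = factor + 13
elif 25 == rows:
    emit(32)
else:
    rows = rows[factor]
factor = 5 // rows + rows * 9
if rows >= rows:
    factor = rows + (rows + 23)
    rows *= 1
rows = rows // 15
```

5

Transformed code:
factor = rows % 28
factor = factor // (20 - 36)
rows = rows + 25 % factor
rows *= 19 - 12
if 22 >= factor and factor != 37:
    if factor == rows:
        rows = rows + 30
        factor = factor + 5
    else:
        emit(factor)
    factor = factor + 13
elif 25 == rows:
    emit(32)
else:
    rows = rows[factor]
factor = 5 // rows + rows * 9
if rows >= rows:
    factor = rows + (rows + 23)
    rows *= 1
rows = rows // 15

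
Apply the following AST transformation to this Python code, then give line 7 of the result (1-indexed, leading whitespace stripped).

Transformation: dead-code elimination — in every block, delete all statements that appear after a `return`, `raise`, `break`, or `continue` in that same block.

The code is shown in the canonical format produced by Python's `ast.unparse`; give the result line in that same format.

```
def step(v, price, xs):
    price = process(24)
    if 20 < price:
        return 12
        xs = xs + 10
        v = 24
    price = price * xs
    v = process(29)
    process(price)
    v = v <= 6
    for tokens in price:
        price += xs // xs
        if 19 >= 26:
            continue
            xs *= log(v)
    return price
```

process(price)

Transformed code:
def step(v, price, xs):
    price = process(24)
    if 20 < price:
        return 12
    price = price * xs
    v = process(29)
    process(price)
    v = v <= 6
    for tokens in price:
        price += xs // xs
        if 19 >= 26:
            continue
    return price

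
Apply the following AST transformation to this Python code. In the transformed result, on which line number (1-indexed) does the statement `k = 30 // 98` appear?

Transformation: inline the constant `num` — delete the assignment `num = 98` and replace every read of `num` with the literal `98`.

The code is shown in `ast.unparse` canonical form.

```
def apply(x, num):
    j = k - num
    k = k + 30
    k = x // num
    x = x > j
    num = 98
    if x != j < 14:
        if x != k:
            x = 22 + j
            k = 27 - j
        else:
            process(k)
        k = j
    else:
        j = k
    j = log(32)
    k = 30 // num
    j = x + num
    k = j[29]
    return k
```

16

Transformed code:
def apply(x, num):
    j = k - 98
    k = k + 30
    k = x // 98
    x = x > j
    if x != j < 14:
        if x != k:
            x = 22 + j
            k = 27 - j
        else:
            process(k)
        k = j
    else:
        j = k
    j = log(32)
    k = 30 // 98
    j = x + 98
    k = j[29]
    return k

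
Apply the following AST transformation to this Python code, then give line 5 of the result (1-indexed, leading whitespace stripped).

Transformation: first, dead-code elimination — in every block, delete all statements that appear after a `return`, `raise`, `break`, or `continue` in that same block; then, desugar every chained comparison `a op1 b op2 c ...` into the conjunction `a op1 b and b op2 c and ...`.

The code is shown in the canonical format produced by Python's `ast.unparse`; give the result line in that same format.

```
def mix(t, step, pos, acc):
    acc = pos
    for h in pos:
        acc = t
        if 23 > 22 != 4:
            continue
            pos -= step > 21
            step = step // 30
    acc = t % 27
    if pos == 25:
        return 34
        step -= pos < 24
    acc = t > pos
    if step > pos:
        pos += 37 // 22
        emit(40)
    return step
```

Transformed code:
def mix(t, step, pos, acc):
    acc = pos
    for h in pos:
        acc = t
        if 23 > 22 and 22 != 4:
            continue
    acc = t % 27
    if pos == 25:
        return 34
    acc = t > pos
    if step > pos:
        pos += 37 // 22
        emit(40)
    return step

if 23 > 22 and 22 != 4:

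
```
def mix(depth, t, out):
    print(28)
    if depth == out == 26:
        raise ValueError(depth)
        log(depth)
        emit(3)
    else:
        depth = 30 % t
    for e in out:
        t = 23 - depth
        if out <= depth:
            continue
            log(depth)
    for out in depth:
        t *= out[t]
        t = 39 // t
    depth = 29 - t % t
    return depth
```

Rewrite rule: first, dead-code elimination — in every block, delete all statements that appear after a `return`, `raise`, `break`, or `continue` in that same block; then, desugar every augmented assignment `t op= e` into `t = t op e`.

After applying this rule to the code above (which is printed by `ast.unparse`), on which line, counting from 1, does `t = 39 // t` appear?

Transformed code:
def mix(depth, t, out):
    print(28)
    if depth == out == 26:
        raise ValueError(depth)
    else:
        depth = 30 % t
    for e in out:
        t = 23 - depth
        if out <= depth:
            continue
    for out in depth:
        t = t * out[t]
        t = 39 // t
    depth = 29 - t % t
    return depth

13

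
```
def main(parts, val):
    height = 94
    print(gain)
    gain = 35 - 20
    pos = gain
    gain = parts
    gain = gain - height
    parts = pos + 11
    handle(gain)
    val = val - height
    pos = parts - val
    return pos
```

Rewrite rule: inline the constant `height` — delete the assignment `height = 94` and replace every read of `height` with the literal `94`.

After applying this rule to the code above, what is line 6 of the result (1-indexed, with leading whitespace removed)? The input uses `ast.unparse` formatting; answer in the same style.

gain = gain - 94

Transformed code:
def main(parts, val):
    print(gain)
    gain = 35 - 20
    pos = gain
    gain = parts
    gain = gain - 94
    parts = pos + 11
    handle(gain)
    val = val - 94
    pos = parts - val
    return pos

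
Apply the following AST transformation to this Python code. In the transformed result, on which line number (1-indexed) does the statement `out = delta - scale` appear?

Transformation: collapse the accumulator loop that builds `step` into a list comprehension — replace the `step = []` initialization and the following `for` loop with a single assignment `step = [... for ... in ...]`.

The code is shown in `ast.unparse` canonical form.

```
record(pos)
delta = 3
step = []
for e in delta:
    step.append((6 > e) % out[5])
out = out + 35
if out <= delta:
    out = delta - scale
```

Transformed code:
record(pos)
delta = 3
step = [(6 > e) % out[5] for e in delta]
out = out + 35
if out <= delta:
    out = delta - scale

6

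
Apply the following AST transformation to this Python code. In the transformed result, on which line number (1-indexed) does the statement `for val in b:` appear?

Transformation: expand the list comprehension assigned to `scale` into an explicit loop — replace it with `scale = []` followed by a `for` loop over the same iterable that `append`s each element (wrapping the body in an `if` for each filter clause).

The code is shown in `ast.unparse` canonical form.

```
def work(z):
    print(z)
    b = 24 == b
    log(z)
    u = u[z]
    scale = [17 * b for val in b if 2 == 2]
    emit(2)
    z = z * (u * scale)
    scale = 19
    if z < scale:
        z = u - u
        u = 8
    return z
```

7

Transformed code:
def work(z):
    print(z)
    b = 24 == b
    log(z)
    u = u[z]
    scale = []
    for val in b:
        if 2 == 2:
            scale.append(17 * b)
    emit(2)
    z = z * (u * scale)
    scale = 19
    if z < scale:
        z = u - u
        u = 8
    return z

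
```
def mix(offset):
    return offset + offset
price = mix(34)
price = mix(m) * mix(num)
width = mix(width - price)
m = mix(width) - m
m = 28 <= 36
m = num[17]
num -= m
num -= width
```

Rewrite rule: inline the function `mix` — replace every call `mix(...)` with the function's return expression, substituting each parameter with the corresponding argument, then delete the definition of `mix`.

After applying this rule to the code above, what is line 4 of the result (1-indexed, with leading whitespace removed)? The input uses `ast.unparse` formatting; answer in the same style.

Transformed code:
price = 34 + 34
price = (m + m) * (num + num)
width = width - price + (width - price)
m = width + width - m
m = 28 <= 36
m = num[17]
num -= m
num -= width

m = width + width - m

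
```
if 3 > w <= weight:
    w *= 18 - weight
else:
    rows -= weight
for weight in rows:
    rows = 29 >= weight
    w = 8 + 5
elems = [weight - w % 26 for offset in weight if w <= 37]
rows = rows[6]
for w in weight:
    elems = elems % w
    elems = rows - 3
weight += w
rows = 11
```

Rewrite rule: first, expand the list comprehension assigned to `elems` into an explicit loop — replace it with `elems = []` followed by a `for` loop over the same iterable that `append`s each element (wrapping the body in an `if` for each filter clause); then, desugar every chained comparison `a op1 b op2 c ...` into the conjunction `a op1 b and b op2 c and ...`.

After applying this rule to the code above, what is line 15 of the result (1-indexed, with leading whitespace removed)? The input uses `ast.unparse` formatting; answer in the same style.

Transformed code:
if 3 > w and w <= weight:
    w *= 18 - weight
else:
    rows -= weight
for weight in rows:
    rows = 29 >= weight
    w = 8 + 5
elems = []
for offset in weight:
    if w <= 37:
        elems.append(weight - w % 26)
rows = rows[6]
for w in weight:
    elems = elems % w
    elems = rows - 3
weight += w
rows = 11

elems = rows - 3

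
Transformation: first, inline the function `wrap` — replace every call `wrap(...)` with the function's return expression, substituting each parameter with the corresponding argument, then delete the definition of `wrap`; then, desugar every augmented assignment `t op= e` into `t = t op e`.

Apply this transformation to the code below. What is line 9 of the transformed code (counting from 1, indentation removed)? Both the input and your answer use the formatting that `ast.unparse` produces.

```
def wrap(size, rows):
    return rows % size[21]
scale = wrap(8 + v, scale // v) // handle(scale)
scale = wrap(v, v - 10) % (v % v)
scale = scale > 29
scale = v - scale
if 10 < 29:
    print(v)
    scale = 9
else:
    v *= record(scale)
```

v = v * record(scale)

Transformed code:
scale = scale // v % (8 + v)[21] // handle(scale)
scale = (v - 10) % v[21] % (v % v)
scale = scale > 29
scale = v - scale
if 10 < 29:
    print(v)
    scale = 9
else:
    v = v * record(scale)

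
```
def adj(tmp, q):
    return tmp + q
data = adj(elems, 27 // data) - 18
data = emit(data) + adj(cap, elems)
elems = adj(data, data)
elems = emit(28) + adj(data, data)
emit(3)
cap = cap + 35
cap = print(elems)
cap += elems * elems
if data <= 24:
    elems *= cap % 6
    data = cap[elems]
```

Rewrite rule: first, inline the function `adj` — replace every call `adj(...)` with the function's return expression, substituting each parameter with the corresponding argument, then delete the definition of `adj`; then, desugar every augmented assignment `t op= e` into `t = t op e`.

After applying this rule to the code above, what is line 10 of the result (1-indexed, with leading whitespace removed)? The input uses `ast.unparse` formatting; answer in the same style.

Transformed code:
data = elems + 27 // data - 18
data = emit(data) + (cap + elems)
elems = data + data
elems = emit(28) + (data + data)
emit(3)
cap = cap + 35
cap = print(elems)
cap = cap + elems * elems
if data <= 24:
    elems = elems * (cap % 6)
    data = cap[elems]

elems = elems * (cap % 6)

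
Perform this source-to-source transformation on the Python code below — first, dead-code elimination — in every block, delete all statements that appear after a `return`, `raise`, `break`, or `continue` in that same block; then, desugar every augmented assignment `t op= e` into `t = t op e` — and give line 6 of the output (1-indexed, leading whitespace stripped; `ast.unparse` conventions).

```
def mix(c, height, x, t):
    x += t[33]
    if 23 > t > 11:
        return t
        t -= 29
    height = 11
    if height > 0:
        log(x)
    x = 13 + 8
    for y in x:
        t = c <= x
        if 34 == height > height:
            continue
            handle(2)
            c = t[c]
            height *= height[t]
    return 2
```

Transformed code:
def mix(c, height, x, t):
    x = x + t[33]
    if 23 > t > 11:
        return t
    height = 11
    if height > 0:
        log(x)
    x = 13 + 8
    for y in x:
        t = c <= x
        if 34 == height > height:
            continue
    return 2

if height > 0: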